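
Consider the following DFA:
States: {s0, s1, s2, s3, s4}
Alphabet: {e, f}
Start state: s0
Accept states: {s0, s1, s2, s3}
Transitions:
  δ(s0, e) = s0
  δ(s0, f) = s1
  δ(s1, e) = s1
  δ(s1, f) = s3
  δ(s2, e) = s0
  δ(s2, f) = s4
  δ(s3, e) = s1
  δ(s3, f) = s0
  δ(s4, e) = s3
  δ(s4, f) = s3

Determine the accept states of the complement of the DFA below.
Complement accept states = All states \ Original accept states
= {s0, s1, s2, s3, s4} \ {s0, s1, s2, s3}
{s4}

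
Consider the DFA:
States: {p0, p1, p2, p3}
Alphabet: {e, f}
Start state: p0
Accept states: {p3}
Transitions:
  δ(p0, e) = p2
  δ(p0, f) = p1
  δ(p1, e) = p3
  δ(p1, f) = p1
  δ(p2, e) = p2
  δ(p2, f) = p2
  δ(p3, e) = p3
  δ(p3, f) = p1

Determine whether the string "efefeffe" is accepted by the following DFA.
Processing string "efefeffe":
  p0 --e--> p2
  p2 --f--> p2
  p2 --e--> p2
  p2 --f--> p2
  p2 --e--> p2
  p2 --f--> p2
  p2 --f--> p2
  p2 --e--> p2
Final state: p2
Accept states: {p3}
No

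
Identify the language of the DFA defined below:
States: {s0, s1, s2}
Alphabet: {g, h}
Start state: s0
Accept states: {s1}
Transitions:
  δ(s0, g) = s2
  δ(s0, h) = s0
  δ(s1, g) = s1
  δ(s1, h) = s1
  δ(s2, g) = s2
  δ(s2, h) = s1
Testing a few strings:
  'hgh' → accept
  'gh' → accept
  'g' → reject
  'hh' → reject
State roles: s0=no g seen yet; s1=substring gh seen; s2=seen a g, waiting for h
All strings over {g,h} containing the substring gh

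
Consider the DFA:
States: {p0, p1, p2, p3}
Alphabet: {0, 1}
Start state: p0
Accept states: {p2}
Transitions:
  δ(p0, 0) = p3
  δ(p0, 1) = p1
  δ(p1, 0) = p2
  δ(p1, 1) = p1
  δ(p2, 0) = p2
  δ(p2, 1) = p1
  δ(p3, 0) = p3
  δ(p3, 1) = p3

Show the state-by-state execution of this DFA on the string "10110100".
read '1': p0 → p1
  read '0': p1 → p2
  read '1': p2 → p1
  read '1': p1 → p1
  read '0': p1 → p2
  read '1': p2 → p1
  read '0': p1 → p2
  read '0': p2 → p2
p0 -> p1 -> p2 -> p1 -> p1 -> p2 -> p1 -> p2 -> p2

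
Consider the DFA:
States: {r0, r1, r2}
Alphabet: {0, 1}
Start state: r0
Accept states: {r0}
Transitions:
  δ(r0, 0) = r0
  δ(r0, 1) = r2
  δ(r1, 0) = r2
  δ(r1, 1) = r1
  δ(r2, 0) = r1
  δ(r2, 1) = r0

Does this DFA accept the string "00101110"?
Processing string "00101110":
  r0 --0--> r0
  r0 --0--> r0
  r0 --1--> r2
  r2 --0--> r1
  r1 --1--> r1
  r1 --1--> r1
  r1 --1--> r1
  r1 --0--> r2
Final state: r2
Accept states: {r0}
No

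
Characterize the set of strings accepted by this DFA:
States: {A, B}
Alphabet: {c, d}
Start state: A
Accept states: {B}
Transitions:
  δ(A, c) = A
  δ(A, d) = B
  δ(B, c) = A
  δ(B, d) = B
Testing a few strings:
  'cc' → reject
  'cd' → accept
  'c' → reject
  'ddd' → accept
State roles: A=last symbol not d; B=last symbol is d
All strings over {c,d} ending with d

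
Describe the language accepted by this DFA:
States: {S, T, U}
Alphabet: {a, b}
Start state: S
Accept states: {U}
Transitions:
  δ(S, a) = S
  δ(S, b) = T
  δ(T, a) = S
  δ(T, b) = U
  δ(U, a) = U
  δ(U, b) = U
Testing a few strings:
  'ba' → reject
  'b' → reject
  'aaa' → reject
  'aa' → reject
State roles: S=no progress toward bb; T=one trailing b; U=substring bb seen
All strings over {a,b} containing the substring bb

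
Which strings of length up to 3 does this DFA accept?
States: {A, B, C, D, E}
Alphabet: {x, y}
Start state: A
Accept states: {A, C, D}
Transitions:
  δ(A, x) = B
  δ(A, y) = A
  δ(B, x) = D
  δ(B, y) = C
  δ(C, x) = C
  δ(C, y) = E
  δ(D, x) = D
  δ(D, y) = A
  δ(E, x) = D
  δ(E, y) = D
ε, y, xx, xy, yy, xxx, xxy, xyx, yxx, yxy, yyy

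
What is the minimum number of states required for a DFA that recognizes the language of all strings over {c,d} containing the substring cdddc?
By Myhill–Nerode, count the distinguishable equivalence classes: 6 classes — one per longest suffix of the input that is a prefix of 'cdddc' (lengths 0 through 4), plus an absorbing 'already seen cdddc' class.
6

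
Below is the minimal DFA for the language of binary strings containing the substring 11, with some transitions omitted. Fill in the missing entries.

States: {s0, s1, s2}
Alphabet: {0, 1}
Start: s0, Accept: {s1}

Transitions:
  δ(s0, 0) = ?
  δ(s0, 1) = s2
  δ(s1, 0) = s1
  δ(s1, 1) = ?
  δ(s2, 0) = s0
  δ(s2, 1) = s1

From the language and accept set, identify what each state tracks — s0: no progress toward 11; s1: substring 11 seen; s2: one trailing 1.
Each missing δ(q, a) is the state matching the new tracked value after reading a.
δ(s0, 0) = s0; δ(s1, 1) = s1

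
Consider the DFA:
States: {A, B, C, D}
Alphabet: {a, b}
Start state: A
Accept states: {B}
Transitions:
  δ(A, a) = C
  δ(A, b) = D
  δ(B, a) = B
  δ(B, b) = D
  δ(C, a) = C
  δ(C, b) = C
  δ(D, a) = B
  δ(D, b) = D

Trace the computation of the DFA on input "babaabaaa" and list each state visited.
read 'b': A → D
  read 'a': D → B
  read 'b': B → D
  read 'a': D → B
  read 'a': B → B
  read 'b': B → D
  read 'a': D → B
  read 'a': B → B
  read 'a': B → B
A -> D -> B -> D -> B -> B -> D -> B -> B -> B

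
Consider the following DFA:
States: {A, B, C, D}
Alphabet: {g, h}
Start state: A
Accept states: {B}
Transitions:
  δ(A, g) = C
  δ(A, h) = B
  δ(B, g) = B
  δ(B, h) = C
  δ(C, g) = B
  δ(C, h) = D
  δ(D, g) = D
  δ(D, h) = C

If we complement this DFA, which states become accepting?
Complement accept states = All states \ Original accept states
= {A, B, C, D} \ {B}
{A, C, D}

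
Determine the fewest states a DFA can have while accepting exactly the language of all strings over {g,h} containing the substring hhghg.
By Myhill–Nerode, count the distinguishable equivalence classes: 6 classes — one per longest suffix of the input that is a prefix of 'hhghg' (lengths 0 through 4), plus an absorbing 'already seen hhghg' class.
6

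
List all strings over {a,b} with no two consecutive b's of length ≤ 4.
ε, a, b, aa, ab, ba, aaa, aab, aba, baa, bab, aaaa, aaab, aaba, abaa, abab, baaa, baab, baba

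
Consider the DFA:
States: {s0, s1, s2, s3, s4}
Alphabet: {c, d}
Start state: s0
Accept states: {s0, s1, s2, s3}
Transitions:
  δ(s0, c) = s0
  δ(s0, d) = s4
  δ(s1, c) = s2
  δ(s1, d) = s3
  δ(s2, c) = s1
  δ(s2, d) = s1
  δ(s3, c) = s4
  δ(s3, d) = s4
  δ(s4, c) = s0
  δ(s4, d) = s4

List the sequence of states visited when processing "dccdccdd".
read 'd': s0 → s4
  read 'c': s4 → s0
  read 'c': s0 → s0
  read 'd': s0 → s4
  read 'c': s4 → s0
  read 'c': s0 → s0
  read 'd': s0 → s4
  read 'd': s4 → s4
s0 -> s4 -> s0 -> s0 -> s4 -> s0 -> s0 -> s4 -> s4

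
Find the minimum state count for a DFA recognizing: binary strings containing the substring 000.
By Myhill–Nerode, count the distinguishable equivalence classes: 4 classes — one per longest suffix of the input that is a prefix of '000' (lengths 0 through 2), plus an absorbing 'already seen 000' class.
4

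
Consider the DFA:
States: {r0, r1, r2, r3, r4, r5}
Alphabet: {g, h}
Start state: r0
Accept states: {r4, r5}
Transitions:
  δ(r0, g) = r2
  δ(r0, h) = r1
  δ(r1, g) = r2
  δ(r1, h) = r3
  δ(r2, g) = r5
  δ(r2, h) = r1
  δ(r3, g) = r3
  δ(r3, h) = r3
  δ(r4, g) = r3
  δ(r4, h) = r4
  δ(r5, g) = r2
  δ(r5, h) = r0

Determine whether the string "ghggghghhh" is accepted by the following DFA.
Processing string "ghggghghhh":
  r0 --g--> r2
  r2 --h--> r1
  r1 --g--> r2
  r2 --g--> r5
  r5 --g--> r2
  r2 --h--> r1
  r1 --g--> r2
  r2 --h--> r1
  r1 --h--> r3
  r3 --h--> r3
Final state: r3
Accept states: {r4, r5}
No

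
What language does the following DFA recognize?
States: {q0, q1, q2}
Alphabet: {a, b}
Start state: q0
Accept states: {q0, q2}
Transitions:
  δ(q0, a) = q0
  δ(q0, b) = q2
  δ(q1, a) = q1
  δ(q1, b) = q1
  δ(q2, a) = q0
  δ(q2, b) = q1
Testing a few strings:
  'bb' → reject
  'abba' → reject
  'aa' → accept
  'baaa' → accept
State roles: q0=last symbol not b (ok); q1=saw bb (dead); q2=last symbol b (ok)
All strings over {a,b} with no two consecutive b's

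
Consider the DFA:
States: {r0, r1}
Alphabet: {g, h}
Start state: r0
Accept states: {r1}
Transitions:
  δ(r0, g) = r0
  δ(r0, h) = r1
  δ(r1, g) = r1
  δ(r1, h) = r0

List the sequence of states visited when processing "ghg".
read 'g': r0 → r0
  read 'h': r0 → r1
  read 'g': r1 → r1
r0 -> r0 -> r1 -> r1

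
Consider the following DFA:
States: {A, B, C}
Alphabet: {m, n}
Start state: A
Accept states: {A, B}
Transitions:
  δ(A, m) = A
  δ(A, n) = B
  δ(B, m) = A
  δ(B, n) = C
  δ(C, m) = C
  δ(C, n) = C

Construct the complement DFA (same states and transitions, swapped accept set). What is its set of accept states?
Complement accept states = All states \ Original accept states
= {A, B, C} \ {A, B}
{C}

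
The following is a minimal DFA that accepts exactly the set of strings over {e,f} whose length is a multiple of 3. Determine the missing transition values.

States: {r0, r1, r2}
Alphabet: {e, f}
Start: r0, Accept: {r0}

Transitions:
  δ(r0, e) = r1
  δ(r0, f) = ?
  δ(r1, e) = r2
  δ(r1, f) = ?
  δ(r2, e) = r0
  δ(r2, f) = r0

From the language and accept set, identify what each state tracks — r0: length ≡ 0 (mod 3); r1: length ≡ 1 (mod 3); r2: length ≡ 2 (mod 3).
Each missing δ(q, a) is the state matching the new tracked value after reading a.
δ(r0, f) = r1; δ(r1, f) = r2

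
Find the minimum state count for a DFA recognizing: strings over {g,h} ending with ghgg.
By Myhill–Nerode, count the distinguishable equivalence classes: 5 classes — one per longest suffix of the input that is a prefix of 'ghgg' (lengths 0 through 4); only the length-4 class is accepting.
5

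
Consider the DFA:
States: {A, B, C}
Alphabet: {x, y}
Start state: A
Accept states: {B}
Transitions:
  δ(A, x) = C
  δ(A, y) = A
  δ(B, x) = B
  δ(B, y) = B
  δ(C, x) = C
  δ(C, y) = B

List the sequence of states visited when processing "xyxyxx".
read 'x': A → C
  read 'y': C → B
  read 'x': B → B
  read 'y': B → B
  read 'x': B → B
  read 'x': B → B
A -> C -> B -> B -> B -> B -> B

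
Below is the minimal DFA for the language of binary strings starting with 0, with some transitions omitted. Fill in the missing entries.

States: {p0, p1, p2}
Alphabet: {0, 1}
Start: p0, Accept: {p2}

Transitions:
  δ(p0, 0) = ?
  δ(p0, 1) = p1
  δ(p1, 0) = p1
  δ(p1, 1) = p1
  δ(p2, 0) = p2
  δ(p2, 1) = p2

From the language and accept set, identify what each state tracks — p0: no input read; p1: started with 1 (dead); p2: started with 0.
Each missing δ(q, a) is the state matching the new tracked value after reading a.
δ(p0, 0) = p2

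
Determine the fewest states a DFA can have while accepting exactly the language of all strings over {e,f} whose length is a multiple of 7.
By Myhill–Nerode, count the distinguishable equivalence classes: 7 classes — one per residue of the length mod 7; class i is distinguished from class j by any string of length (7 − i) mod 7.
7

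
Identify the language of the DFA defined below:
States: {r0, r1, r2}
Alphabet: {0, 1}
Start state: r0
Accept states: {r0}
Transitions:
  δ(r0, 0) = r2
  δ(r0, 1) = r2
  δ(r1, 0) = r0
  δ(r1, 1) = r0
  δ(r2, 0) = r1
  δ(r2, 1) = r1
Testing a few strings:
  '001' → accept
  '1' → reject
  '01' → reject
  '1010' → reject
State roles: r0=length ≡ 0 (mod 3); r1=length ≡ 2 (mod 3); r2=length ≡ 1 (mod 3)
All binary strings whose length is a multiple of 3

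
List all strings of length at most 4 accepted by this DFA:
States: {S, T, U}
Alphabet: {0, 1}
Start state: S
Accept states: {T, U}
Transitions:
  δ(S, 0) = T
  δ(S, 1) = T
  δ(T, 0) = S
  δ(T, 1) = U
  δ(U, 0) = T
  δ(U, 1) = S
0, 1, 01, 11, 000, 001, 010, 100, 101, 110, 0001, 0011, 0101, 0110, 0111, 1001, 1011, 1101, 1110, 1111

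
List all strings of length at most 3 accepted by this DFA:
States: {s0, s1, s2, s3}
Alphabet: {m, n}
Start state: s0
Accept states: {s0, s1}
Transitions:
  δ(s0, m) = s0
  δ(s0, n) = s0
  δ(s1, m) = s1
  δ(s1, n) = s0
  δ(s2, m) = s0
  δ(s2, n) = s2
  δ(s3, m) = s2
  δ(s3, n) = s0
ε, m, n, mm, mn, nm, nn, mmm, mmn, mnm, mnn, nmm, nmn, nnm, nnn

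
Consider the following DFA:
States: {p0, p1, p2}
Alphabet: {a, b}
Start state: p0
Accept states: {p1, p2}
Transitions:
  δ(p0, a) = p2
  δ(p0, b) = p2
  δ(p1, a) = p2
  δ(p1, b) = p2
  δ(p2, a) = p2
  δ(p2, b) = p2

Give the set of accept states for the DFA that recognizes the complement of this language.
Complement accept states = All states \ Original accept states
= {p0, p1, p2} \ {p1, p2}
{p0}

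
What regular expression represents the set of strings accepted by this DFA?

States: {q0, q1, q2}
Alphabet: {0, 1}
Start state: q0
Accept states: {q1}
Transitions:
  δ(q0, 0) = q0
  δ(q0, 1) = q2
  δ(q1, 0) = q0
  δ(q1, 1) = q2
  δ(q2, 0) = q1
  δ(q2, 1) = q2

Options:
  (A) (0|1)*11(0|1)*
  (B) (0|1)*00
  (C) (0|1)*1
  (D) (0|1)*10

Check each option against the DFA on short strings; one disagreement eliminates an option:
  (A) (0|1)*11(0|1)*: on '10' the DFA goes q0 → q2 → q1 and accepts (q1 ∈ Accept), but the regex does not match it → eliminate
  (B) (0|1)*00: on '00' the DFA goes q0 → q0 → q0 and rejects (q0 ∉ Accept), but the regex matches it → eliminate
  (C) (0|1)*1: on '1' the DFA goes q0 → q2 and rejects (q2 ∉ Accept), but the regex matches it → eliminate
  (D) (0|1)*10: agrees with the DFA on every string of length ≤ 6
Only (D) is consistent with the DFA.
(D) (0|1)*10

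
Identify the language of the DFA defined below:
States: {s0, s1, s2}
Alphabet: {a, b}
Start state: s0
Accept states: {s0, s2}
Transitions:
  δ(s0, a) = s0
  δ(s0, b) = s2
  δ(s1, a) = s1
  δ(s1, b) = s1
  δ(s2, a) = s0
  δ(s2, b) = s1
Testing a few strings:
  'bb' → reject
  'aa' → accept
  'bbbb' → reject
  'abab' → accept
State roles: s0=last symbol not b (ok); s1=saw bb (dead); s2=last symbol b (ok)
All strings over {a,b} with no two consecutive b's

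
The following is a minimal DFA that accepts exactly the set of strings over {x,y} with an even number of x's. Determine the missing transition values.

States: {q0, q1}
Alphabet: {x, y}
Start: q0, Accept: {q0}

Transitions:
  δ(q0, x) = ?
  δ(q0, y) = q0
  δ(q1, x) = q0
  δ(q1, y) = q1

From the language and accept set, identify what each state tracks — q0: even number of x's so far; q1: odd number of x's so far.
Each missing δ(q, a) is the state matching the new tracked value after reading a.
δ(q0, x) = q1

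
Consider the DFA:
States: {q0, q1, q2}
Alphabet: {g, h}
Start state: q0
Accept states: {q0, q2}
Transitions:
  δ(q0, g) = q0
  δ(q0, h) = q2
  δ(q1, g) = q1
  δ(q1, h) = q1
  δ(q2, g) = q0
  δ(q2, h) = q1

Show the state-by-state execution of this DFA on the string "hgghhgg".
read 'h': q0 → q2
  read 'g': q2 → q0
  read 'g': q0 → q0
  read 'h': q0 → q2
  read 'h': q2 → q1
  read 'g': q1 → q1
  read 'g': q1 → q1
q0 -> q2 -> q0 -> q0 -> q2 -> q1 -> q1 -> q1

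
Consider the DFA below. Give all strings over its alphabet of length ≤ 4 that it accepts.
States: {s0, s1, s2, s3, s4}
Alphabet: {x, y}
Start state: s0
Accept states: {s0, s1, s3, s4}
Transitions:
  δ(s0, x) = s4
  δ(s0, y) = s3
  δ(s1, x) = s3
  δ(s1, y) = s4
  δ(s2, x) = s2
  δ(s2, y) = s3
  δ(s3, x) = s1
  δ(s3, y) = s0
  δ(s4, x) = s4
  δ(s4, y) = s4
ε, x, y, xx, xy, yx, yy, xxx, xxy, xyx, xyy, yxx, yxy, yyx, yyy, xxxx, xxxy, xxyx, xxyy, xyxx, xyxy, xyyx, xyyy, yxxx, yxxy, yxyx, yxyy, yyxx, yyxy, yyyx, yyyy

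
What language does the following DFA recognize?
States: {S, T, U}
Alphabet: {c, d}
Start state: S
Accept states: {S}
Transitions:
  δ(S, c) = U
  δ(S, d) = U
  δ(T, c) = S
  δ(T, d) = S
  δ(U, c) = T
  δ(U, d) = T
Testing a few strings:
  'd' → reject
  'cccd' → reject
  'dc' → reject
  'c' → reject
State roles: S=length ≡ 0 (mod 3); T=length ≡ 2 (mod 3); U=length ≡ 1 (mod 3)
All strings over {c,d} whose length is a multiple of 3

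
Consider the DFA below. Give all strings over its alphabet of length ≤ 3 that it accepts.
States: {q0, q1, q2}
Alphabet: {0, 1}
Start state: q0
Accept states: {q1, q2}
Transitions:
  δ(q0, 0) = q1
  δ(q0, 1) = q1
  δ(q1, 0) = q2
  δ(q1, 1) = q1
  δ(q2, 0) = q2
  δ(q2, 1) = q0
0, 1, 00, 01, 10, 11, 000, 010, 011, 100, 110, 111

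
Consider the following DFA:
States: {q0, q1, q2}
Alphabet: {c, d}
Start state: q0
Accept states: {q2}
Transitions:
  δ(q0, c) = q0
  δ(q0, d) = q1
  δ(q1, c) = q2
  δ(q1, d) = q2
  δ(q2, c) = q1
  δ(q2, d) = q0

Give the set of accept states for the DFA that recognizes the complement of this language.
Complement accept states = All states \ Original accept states
= {q0, q1, q2} \ {q2}
{q0, q1}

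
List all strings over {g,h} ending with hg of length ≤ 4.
hg, ghg, hhg, gghg, ghhg, hghg, hhhg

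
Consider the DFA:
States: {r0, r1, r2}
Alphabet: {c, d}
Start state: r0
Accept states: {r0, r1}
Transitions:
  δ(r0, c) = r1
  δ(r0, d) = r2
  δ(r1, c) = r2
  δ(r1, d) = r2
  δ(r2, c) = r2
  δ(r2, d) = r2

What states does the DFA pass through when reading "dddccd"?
read 'd': r0 → r2
  read 'd': r2 → r2
  read 'd': r2 → r2
  read 'c': r2 → r2
  read 'c': r2 → r2
  read 'd': r2 → r2
r0 -> r2 -> r2 -> r2 -> r2 -> r2 -> r2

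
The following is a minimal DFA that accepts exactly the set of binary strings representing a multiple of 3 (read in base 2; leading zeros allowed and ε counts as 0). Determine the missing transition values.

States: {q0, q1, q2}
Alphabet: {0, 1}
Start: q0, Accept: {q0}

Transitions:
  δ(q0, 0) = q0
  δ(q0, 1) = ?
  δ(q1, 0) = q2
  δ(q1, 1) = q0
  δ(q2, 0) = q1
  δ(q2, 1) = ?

From the language and accept set, identify what each state tracks — q0: value ≡ 0 (mod 3); q1: value ≡ 1 (mod 3); q2: value ≡ 2 (mod 3).
Each missing δ(q, a) is the state matching the new tracked value after reading a.
δ(q0, 1) = q1; δ(q2, 1) = q2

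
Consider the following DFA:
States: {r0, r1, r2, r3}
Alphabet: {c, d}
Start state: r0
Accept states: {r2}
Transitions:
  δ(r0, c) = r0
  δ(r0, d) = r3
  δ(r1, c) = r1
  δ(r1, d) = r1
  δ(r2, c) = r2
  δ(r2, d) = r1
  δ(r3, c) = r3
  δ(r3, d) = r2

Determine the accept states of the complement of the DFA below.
Complement accept states = All states \ Original accept states
= {r0, r1, r2, r3} \ {r2}
{r0, r1, r3}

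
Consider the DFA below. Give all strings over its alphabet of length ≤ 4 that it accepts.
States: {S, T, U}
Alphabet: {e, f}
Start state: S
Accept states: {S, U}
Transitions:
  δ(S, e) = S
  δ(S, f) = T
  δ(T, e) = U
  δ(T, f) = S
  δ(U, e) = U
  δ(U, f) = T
ε, e, ee, fe, ff, eee, efe, eff, fee, ffe, eeee, eefe, eeff, efee, effe, feee, fefe, feff, ffee, fffe, ffff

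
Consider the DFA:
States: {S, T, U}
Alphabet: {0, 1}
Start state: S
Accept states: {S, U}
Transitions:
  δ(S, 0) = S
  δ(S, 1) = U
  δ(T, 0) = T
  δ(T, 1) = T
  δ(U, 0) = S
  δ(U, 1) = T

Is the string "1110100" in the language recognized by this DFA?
Processing string "1110100":
  S --1--> U
  U --1--> T
  T --1--> T
  T --0--> T
  T --1--> T
  T --0--> T
  T --0--> T
Final state: T
Accept states: {S, U}
No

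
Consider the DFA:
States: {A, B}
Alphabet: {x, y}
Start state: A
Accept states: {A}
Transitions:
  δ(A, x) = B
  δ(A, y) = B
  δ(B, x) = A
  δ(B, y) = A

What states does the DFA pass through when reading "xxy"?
read 'x': A → B
  read 'x': B → A
  read 'y': A → B
A -> B -> A -> B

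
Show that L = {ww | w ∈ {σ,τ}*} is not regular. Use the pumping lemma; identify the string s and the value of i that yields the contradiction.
Assume L is regular with pumping length p. Idea: pumping the leading σ-block breaks the equality of the two halves.
Choose s = σ^p τ σ^p τ ∈ L (with w = σ^p τ). |s| = 2p+2 ≥ p. By the pumping lemma, s = xyz with |xy| ≤ p, |y| > 0, so y = σ^k with k ≥ 1, in the first σ-block. Then xy²z = σ^(p+k) τ σ^p τ, of length 2p+2+k. If k is odd this length is odd, so it cannot be of the form ww. If k is even, each half has length p+1+k/2 ≤ p+k, so the first half lies entirely inside the leading σ-block and contains no τ, while the second half ends in τ; the halves differ. Either way xy²z ∉ L.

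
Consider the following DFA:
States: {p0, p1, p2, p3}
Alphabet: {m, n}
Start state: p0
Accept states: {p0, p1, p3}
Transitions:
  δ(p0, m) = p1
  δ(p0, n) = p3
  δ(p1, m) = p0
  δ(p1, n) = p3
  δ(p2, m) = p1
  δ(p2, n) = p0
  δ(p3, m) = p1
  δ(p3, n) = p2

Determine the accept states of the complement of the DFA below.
Complement accept states = All states \ Original accept states
= {p0, p1, p2, p3} \ {p0, p1, p3}
{p2}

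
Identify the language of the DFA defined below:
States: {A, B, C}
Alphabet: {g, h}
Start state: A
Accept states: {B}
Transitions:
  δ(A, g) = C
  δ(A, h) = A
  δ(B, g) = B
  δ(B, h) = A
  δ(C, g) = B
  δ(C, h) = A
Testing a few strings:
  'h' → reject
  'gh' → reject
  'g' → reject
  'hhg' → reject
State roles: A=last symbol not g; B=two trailing g's; C=one trailing g
All strings over {g,h} ending with gg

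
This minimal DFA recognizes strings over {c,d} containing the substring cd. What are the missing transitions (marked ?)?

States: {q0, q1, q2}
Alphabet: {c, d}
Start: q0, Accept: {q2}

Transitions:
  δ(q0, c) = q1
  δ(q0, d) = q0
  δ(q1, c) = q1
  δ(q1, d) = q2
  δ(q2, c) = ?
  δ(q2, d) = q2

From the language and accept set, identify what each state tracks — q0: no c seen yet; q1: seen a c, waiting for d; q2: substring cd seen.
Each missing δ(q, a) is the state matching the new tracked value after reading a.
δ(q2, c) = q2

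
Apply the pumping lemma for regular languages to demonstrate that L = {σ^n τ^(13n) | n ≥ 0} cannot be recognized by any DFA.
Assume L is regular with pumping length p. Idea: pumping the σ-block breaks the 1:13 ratio.
Choose s = σ^p τ^(13p) (length 14p ≥ p). By the pumping lemma, s = xyz with |xy| ≤ p, |y| > 0, so y = σ^k with k ≥ 1. Then xy²z = σ^(p+k) τ^(13p). For this to be in L we would need 13p = 13(p+k), i.e. 13k = 0, contradicting k ≥ 1. So xy²z ∉ L.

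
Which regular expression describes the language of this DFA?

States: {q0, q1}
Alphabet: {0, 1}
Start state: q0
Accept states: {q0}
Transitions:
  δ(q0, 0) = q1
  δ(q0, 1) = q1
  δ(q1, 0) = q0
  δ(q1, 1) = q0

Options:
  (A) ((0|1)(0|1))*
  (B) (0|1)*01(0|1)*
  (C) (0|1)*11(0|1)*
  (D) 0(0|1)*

Check each option against the DFA on short strings; one disagreement eliminates an option:
  (A) ((0|1)(0|1))*: agrees with the DFA on every string of length ≤ 6
  (B) (0|1)*01(0|1)*: on ε the DFA stays in q0 and accepts (q0 ∈ Accept), but the regex does not match it → eliminate
  (C) (0|1)*11(0|1)*: on ε the DFA stays in q0 and accepts (q0 ∈ Accept), but the regex does not match it → eliminate
  (D) 0(0|1)*: on ε the DFA stays in q0 and accepts (q0 ∈ Accept), but the regex does not match it → eliminate
Only (A) is consistent with the DFA.
(A) ((0|1)(0|1))*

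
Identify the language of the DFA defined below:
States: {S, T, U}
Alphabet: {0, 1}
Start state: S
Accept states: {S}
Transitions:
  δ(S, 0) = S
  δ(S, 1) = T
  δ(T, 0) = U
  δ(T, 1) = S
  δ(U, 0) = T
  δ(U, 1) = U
Testing a few strings:
  '01' → reject
  '0' → accept
  '1100' → accept
  '1' → reject
State roles: S=value ≡ 0 (mod 3); T=value ≡ 1 (mod 3); U=value ≡ 2 (mod 3)
All binary strings representing a multiple of 3 (read in base 2; leading zeros allowed and ε counts as 0)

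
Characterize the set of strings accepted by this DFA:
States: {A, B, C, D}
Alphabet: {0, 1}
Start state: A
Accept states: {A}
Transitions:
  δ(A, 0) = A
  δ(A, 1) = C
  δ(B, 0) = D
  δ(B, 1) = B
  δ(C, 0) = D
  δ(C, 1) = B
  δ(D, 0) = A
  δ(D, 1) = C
Testing a few strings:
  '0' → accept
  '0000' → accept
  '1' → reject
  '0111' → reject
State roles: A=value ≡ 0 (mod 4); B=value ≡ 3 (mod 4); C=value ≡ 1 (mod 4); D=value ≡ 2 (mod 4)
All binary strings representing a multiple of 4 (read in base 2; leading zeros allowed and ε counts as 0)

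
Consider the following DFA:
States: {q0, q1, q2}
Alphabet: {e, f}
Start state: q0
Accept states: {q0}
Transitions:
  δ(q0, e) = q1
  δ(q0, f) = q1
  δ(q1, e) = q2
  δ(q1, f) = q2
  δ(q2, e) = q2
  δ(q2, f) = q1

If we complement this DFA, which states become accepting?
Complement accept states = All states \ Original accept states
= {q0, q1, q2} \ {q0}
{q1, q2}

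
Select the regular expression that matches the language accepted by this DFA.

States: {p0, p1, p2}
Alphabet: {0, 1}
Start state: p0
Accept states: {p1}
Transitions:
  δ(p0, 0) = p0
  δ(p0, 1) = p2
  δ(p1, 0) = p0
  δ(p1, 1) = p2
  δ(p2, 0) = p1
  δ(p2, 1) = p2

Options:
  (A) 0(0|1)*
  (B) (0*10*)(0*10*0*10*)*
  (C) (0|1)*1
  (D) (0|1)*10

Check each option against the DFA on short strings; one disagreement eliminates an option:
  (A) 0(0|1)*: on '0' the DFA goes p0 → p0 and rejects (p0 ∉ Accept), but the regex matches it → eliminate
  (B) (0*10*)(0*10*0*10*)*: on '1' the DFA goes p0 → p2 and rejects (p2 ∉ Accept), but the regex matches it → eliminate
  (C) (0|1)*1: on '1' the DFA goes p0 → p2 and rejects (p2 ∉ Accept), but the regex matches it → eliminate
  (D) (0|1)*10: agrees with the DFA on every string of length ≤ 6
Only (D) is consistent with the DFA.
(D) (0|1)*10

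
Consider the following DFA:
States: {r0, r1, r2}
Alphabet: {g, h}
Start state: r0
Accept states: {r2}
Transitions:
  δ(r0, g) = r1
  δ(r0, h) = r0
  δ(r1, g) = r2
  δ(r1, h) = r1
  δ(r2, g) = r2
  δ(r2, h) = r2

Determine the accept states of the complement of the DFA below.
Complement accept states = All states \ Original accept states
= {r0, r1, r2} \ {r2}
{r0, r1}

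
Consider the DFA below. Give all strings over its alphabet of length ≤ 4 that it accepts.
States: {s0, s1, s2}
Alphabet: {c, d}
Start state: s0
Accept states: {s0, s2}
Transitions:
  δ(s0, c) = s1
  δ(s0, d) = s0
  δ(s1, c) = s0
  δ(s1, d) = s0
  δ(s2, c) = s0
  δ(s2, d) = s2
ε, d, cc, cd, dd, ccd, cdd, dcc, dcd, ddd, cccc, cccd, ccdd, cdcc, cdcd, cddd, dccd, dcdd, ddcc, ddcd, dddd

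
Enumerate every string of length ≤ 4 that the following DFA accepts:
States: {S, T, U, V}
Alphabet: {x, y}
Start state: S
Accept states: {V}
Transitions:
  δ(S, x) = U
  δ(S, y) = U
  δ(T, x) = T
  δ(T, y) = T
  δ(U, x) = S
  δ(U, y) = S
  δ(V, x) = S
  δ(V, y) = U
None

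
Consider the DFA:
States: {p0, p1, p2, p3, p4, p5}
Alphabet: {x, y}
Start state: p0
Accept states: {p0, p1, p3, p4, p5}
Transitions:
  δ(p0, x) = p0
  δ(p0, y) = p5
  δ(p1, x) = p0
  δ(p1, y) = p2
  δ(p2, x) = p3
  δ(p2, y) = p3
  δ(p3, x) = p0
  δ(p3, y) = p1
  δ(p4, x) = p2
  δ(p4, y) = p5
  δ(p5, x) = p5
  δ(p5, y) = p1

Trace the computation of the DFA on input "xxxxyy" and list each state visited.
read 'x': p0 → p0
  read 'x': p0 → p0
  read 'x': p0 → p0
  read 'x': p0 → p0
  read 'y': p0 → p5
  read 'y': p5 → p1
p0 -> p0 -> p0 -> p0 -> p0 -> p5 -> p1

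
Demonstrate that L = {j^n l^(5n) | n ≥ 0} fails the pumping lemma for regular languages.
Assume L is regular with pumping length p. Idea: pumping the j-block breaks the 1:5 ratio.
Choose s = j^p l^(5p) (length 6p ≥ p). By the pumping lemma, s = xyz with |xy| ≤ p, |y| > 0, so y = j^k with k ≥ 1. Then xy²z = j^(p+k) l^(5p). For this to be in L we would need 5p = 5(p+k), i.e. 5k = 0, contradicting k ≥ 1. So xy²z ∉ L.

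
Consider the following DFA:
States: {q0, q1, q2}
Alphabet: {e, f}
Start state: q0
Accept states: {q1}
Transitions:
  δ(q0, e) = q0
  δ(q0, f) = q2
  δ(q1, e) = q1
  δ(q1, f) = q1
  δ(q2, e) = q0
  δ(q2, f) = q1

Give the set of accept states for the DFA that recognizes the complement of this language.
Complement accept states = All states \ Original accept states
= {q0, q1, q2} \ {q1}
{q0, q2}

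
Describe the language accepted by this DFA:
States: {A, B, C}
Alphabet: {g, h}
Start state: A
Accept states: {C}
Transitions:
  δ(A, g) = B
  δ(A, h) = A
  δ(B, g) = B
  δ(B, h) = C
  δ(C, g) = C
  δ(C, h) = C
Testing a few strings:
  'g' → reject
  'hgh' → accept
  'hhhh' → reject
  'hg' → reject
State roles: A=no g seen yet; B=seen a g, waiting for h; C=substring gh seen
All strings over {g,h} containing the substring gh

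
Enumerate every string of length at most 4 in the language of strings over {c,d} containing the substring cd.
cd, ccd, cdc, cdd, dcd, cccd, ccdc, ccdd, cdcc, cdcd, cddc, cddd, dccd, dcdc, dcdd, ddcd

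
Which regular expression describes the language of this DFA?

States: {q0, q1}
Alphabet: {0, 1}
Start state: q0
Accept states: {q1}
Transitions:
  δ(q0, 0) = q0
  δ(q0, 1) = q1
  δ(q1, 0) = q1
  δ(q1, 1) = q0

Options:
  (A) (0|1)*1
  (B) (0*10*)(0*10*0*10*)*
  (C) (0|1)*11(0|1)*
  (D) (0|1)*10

Check each option against the DFA on short strings; one disagreement eliminates an option:
  (A) (0|1)*1: on '10' the DFA goes q0 → q1 → q1 and accepts (q1 ∈ Accept), but the regex does not match it → eliminate
  (B) (0*10*)(0*10*0*10*)*: agrees with the DFA on every string of length ≤ 6
  (C) (0|1)*11(0|1)*: on '1' the DFA goes q0 → q1 and accepts (q1 ∈ Accept), but the regex does not match it → eliminate
  (D) (0|1)*10: on '1' the DFA goes q0 → q1 and accepts (q1 ∈ Accept), but the regex does not match it → eliminate
Only (B) is consistent with the DFA.
(B) (0*10*)(0*10*0*10*)*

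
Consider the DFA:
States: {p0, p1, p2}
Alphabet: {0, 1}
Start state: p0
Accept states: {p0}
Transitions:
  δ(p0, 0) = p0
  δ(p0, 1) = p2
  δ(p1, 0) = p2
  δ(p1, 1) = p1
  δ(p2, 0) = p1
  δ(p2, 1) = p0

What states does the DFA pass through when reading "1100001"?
read '1': p0 → p2
  read '1': p2 → p0
  read '0': p0 → p0
  read '0': p0 → p0
  read '0': p0 → p0
  read '0': p0 → p0
  read '1': p0 → p2
p0 -> p2 -> p0 -> p0 -> p0 -> p0 -> p0 -> p2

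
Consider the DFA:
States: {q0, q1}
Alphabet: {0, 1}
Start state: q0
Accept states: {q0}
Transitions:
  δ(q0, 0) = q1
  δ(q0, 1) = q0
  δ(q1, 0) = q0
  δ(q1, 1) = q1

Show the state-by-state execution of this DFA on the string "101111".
read '1': q0 → q0
  read '0': q0 → q1
  read '1': q1 → q1
  read '1': q1 → q1
  read '1': q1 → q1
  read '1': q1 → q1
q0 -> q0 -> q1 -> q1 -> q1 -> q1 -> q1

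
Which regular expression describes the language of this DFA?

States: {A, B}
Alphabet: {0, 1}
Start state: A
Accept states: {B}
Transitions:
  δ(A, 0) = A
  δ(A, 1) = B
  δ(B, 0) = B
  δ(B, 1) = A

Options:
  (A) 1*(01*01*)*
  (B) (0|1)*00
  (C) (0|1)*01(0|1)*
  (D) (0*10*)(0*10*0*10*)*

Check each option against the DFA on short strings; one disagreement eliminates an option:
  (A) 1*(01*01*)*: on ε the DFA stays in A and rejects (A ∉ Accept), but the regex matches it → eliminate
  (B) (0|1)*00: on '1' the DFA goes A → B and accepts (B ∈ Accept), but the regex does not match it → eliminate
  (C) (0|1)*01(0|1)*: on '1' the DFA goes A → B and accepts (B ∈ Accept), but the regex does not match it → eliminate
  (D) (0*10*)(0*10*0*10*)*: agrees with the DFA on every string of length ≤ 6
Only (D) is consistent with the DFA.
(D) (0*10*)(0*10*0*10*)*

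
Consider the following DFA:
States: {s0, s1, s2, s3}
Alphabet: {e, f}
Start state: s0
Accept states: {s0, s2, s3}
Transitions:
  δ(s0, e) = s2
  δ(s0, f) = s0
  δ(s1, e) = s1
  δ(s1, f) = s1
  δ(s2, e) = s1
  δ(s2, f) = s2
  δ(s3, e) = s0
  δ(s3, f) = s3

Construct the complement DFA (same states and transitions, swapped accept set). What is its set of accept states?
Complement accept states = All states \ Original accept states
= {s0, s1, s2, s3} \ {s0, s2, s3}
{s1}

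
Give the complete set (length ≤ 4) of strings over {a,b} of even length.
ε, aa, ab, ba, bb, aaaa, aaab, aaba, aabb, abaa, abab, abba, abbb, baaa, baab, baba, babb, bbaa, bbab, bbba, bbbb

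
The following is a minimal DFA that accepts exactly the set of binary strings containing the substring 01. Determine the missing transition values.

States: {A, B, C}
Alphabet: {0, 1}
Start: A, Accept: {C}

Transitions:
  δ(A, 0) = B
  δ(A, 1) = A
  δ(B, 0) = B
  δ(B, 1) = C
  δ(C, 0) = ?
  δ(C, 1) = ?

From the language and accept set, identify what each state tracks — A: no 0 seen yet; B: seen a 0, waiting for 1; C: substring 01 seen.
Each missing δ(q, a) is the state matching the new tracked value after reading a.
δ(C, 0) = C; δ(C, 1) = C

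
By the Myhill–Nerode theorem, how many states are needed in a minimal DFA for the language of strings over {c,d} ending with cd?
By Myhill–Nerode, count the distinguishable equivalence classes: 3 classes — one per longest suffix of the input that is a prefix of 'cd' (lengths 0 through 2); only the length-2 class is accepting.
3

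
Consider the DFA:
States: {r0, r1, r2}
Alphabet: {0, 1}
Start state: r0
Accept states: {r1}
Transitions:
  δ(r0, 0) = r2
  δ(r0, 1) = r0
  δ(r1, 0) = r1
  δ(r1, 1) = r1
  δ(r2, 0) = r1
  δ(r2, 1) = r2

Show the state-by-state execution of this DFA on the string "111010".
read '1': r0 → r0
  read '1': r0 → r0
  read '1': r0 → r0
  read '0': r0 → r2
  read '1': r2 → r2
  read '0': r2 → r1
r0 -> r0 -> r0 -> r0 -> r2 -> r2 -> r1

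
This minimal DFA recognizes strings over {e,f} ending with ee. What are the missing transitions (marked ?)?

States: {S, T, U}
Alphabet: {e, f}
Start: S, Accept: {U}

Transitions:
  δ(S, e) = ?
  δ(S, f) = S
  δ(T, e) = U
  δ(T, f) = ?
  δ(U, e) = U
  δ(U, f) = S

From the language and accept set, identify what each state tracks — S: last symbol not e; T: one trailing e; U: two trailing e's.
Each missing δ(q, a) is the state matching the new tracked value after reading a.
δ(S, e) = T; δ(T, f) = S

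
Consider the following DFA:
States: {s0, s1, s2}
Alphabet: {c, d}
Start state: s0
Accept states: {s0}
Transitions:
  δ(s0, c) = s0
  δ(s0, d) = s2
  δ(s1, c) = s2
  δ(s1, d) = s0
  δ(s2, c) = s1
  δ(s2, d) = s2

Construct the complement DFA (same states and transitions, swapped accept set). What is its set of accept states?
Complement accept states = All states \ Original accept states
= {s0, s1, s2} \ {s0}
{s1, s2}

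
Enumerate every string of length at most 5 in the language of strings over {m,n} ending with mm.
mm, mmm, nmm, mmmm, mnmm, nmmm, nnmm, mmmmm, mmnmm, mnmmm, mnnmm, nmmmm, nmnmm, nnmmm, nnnmm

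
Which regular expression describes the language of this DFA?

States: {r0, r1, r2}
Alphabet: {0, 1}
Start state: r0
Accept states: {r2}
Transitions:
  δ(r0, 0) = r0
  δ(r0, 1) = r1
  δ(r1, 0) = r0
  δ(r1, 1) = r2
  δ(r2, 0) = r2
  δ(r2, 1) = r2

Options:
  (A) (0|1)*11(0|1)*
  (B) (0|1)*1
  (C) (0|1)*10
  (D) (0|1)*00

Check each option against the DFA on short strings; one disagreement eliminates an option:
  (A) (0|1)*11(0|1)*: agrees with the DFA on every string of length ≤ 6
  (B) (0|1)*1: on '1' the DFA goes r0 → r1 and rejects (r1 ∉ Accept), but the regex matches it → eliminate
  (C) (0|1)*10: on '10' the DFA goes r0 → r1 → r0 and rejects (r0 ∉ Accept), but the regex matches it → eliminate
  (D) (0|1)*00: on '00' the DFA goes r0 → r0 → r0 and rejects (r0 ∉ Accept), but the regex matches it → eliminate
Only (A) is consistent with the DFA.
(A) (0|1)*11(0|1)*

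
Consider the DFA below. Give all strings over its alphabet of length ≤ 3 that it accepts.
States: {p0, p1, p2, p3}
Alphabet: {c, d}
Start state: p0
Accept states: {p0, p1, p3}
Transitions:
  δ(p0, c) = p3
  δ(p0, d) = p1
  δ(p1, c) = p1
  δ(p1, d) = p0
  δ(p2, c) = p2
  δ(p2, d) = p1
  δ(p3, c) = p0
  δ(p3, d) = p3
ε, c, d, cc, cd, dc, dd, ccc, ccd, cdc, cdd, dcc, dcd, ddc, ddd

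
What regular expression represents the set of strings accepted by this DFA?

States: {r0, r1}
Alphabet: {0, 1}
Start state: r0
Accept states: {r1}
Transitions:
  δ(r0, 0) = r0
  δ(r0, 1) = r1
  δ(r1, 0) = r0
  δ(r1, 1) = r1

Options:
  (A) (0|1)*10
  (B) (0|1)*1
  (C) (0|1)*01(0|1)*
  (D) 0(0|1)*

Check each option against the DFA on short strings; one disagreement eliminates an option:
  (A) (0|1)*10: on '1' the DFA goes r0 → r1 and accepts (r1 ∈ Accept), but the regex does not match it → eliminate
  (B) (0|1)*1: agrees with the DFA on every string of length ≤ 6
  (C) (0|1)*01(0|1)*: on '1' the DFA goes r0 → r1 and accepts (r1 ∈ Accept), but the regex does not match it → eliminate
  (D) 0(0|1)*: on '0' the DFA goes r0 → r0 and rejects (r0 ∉ Accept), but the regex matches it → eliminate
Only (B) is consistent with the DFA.
(B) (0|1)*1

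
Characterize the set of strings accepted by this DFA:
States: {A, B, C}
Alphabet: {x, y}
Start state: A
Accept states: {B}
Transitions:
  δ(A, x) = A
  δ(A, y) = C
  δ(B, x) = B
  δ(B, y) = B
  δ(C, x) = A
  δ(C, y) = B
Testing a few strings:
  'xyx' → reject
  'xxyx' → reject
  'xyy' → accept
  'yx' → reject
State roles: A=no progress toward yy; B=substring yy seen; C=one trailing y
All strings over {x,y} containing the substring yy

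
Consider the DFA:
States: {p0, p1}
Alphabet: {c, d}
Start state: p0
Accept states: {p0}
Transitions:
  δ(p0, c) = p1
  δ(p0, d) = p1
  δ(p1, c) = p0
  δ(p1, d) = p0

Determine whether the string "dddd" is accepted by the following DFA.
Processing string "dddd":
  p0 --d--> p1
  p1 --d--> p0
  p0 --d--> p1
  p1 --d--> p0
Final state: p0
Accept states: {p0}
Yes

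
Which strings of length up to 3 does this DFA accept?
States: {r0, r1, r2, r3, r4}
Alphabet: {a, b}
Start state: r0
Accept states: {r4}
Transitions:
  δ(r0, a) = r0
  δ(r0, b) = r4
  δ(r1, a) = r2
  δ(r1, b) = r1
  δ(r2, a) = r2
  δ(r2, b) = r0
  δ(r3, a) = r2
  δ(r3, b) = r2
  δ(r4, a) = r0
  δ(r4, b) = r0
b, ab, aab, bab, bbb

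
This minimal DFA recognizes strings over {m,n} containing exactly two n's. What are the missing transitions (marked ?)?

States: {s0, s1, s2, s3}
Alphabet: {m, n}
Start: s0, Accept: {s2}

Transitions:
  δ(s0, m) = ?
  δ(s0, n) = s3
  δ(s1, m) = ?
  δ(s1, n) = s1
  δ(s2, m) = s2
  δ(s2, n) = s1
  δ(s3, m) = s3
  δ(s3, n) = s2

From the language and accept set, identify what each state tracks — s0: zero n's; s1: ≥ three n's (dead); s2: two n's; s3: one n.
Each missing δ(q, a) is the state matching the new tracked value after reading a.
δ(s0, m) = s0; δ(s1, m) = s1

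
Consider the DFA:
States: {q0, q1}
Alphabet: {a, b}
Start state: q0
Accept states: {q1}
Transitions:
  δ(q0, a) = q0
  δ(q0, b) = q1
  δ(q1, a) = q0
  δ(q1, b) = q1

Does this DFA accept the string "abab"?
Processing string "abab":
  q0 --a--> q0
  q0 --b--> q1
  q1 --a--> q0
  q0 --b--> q1
Final state: q1
Accept states: {q1}
Yes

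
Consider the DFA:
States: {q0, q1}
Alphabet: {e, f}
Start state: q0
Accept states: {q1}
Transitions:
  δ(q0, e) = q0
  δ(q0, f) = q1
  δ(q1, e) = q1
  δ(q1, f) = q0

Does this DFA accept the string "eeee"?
Processing string "eeee":
  q0 --e--> q0
  q0 --e--> q0
  q0 --e--> q0
  q0 --e--> q0
Final state: q0
Accept states: {q1}
No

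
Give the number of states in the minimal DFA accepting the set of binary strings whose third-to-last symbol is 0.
By Myhill–Nerode, count the distinguishable equivalence classes: 2^3 = 8 classes — the DFA must remember the last 3 symbols read; every pair of distinct length-3 suffixes is distinguishable by some continuation.
8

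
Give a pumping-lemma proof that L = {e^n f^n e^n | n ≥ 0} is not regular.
Assume L is regular with pumping length p. Idea: pumping the first e-block unbalances it against the other two.
Choose s = e^p f^p e^p ∈ L (|s| = 3p ≥ p). By the pumping lemma, s = xyz with |xy| ≤ p, |y| > 0, so y = e^k with k ≥ 1, inside the first e-block. Then xy²z = e^(p+k) f^p e^p. The first block has length p+k ≠ p, so the three block lengths are no longer equal and xy²z ∉ L.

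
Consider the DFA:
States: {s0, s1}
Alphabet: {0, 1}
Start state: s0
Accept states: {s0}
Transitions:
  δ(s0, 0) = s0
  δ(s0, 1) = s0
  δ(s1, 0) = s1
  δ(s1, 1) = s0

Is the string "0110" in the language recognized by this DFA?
Processing string "0110":
  s0 --0--> s0
  s0 --1--> s0
  s0 --1--> s0
  s0 --0--> s0
Final state: s0
Accept states: {s0}
Yes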